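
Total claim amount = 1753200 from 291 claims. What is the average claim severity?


severity = total / number
= 1753200 / 291
= 6024.7423


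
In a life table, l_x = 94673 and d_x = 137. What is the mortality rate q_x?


q_x = d_x / l_x
= 137 / 94673
= 0.0014


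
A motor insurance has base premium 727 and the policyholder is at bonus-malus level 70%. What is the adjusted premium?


adjusted = base * BM_level / 100
= 727 * 70 / 100
= 727 * 0.7
= 508.9


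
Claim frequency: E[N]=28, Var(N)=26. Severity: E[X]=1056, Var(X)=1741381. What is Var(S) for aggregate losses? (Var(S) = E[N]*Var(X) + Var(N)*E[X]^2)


Var(S) = E[N]*Var(X) + Var(N)*E[X]^2
= 28*1741381 + 26*1056^2
= 48758668 + 28993536
= 7.7752e+07


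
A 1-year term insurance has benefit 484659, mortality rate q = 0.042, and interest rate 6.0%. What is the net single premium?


NSP = benefit * q * v
v = 1/(1+i) = 0.943396
NSP = 484659 * 0.042 * 0.943396
= 19203.4698


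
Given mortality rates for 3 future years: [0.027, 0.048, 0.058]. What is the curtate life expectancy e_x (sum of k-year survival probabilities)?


e_x = sum_{k=1}^{n} k_p_x
k_p_x values:
  1_p_x = 0.973
  2_p_x = 0.926296
  3_p_x = 0.872571
e_x = 2.7719


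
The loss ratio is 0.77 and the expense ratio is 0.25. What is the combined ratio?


Combined ratio = loss ratio + expense ratio
= 0.77 + 0.25
= 1.02


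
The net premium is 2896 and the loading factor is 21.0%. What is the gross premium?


Gross = net * (1 + loading)
= 2896 * (1 + 0.21)
= 2896 * 1.21
= 3504.16


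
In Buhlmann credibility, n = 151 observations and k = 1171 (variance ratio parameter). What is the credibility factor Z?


Z = n / (n + k)
= 151 / (151 + 1171)
= 151 / 1322
= 0.1142


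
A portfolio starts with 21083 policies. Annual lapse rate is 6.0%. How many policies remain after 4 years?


remaining = initial * (1 - lapse)^years
= 21083 * (1 - 0.06)^4
= 21083 * 0.780749
= 16460.5303


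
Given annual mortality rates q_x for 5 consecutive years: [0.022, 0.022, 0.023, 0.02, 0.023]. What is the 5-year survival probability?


p_k = 1 - q_k for each year
Survival = product of (1 - q_k)
= 0.978 * 0.978 * 0.977 * 0.98 * 0.977
= 0.8947


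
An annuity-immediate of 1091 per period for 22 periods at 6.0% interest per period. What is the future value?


FV = PMT * ((1+i)^n - 1) / i
= 1091 * ((1.06)^22 - 1) / 0.06
= 1091 * (3.603537 - 1) / 0.06
= 47340.9887


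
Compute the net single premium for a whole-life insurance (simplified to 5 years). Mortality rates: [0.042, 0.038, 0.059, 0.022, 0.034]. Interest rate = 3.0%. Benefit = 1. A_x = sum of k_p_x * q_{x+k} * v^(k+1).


v = 0.970874
Year 0: k_p_x=1.0, q=0.042, term=0.040777
Year 1: k_p_x=0.958, q=0.038, term=0.034314
Year 2: k_p_x=0.921596, q=0.059, term=0.04976
Year 3: k_p_x=0.867222, q=0.022, term=0.016951
Year 4: k_p_x=0.848143, q=0.034, term=0.024875
A_x = 0.1667


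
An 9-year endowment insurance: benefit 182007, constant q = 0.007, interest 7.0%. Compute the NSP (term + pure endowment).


Term component = 8097.493
Pure endowment = 9_p_x * v^9 * benefit = 0.938735 * 0.543934 * 182007 = 92934.5774
NSP = 101032.0704


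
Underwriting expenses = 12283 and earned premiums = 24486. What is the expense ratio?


Expense ratio = expenses / premiums
= 12283 / 24486
= 0.5016


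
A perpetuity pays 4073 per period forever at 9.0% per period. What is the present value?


PV = PMT / i
= 4073 / 0.09
= 45255.5556


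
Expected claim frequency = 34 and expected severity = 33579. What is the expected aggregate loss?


E[S] = E[N] * E[X]
= 34 * 33579
= 1.1417e+06


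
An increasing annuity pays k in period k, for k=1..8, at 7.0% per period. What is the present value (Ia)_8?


(Ia)_n = sum_{k=1}^{n} k * v^k, v = 1/(1+i)
v = 0.934579
Sum computed term by term:
(Ia)_8 = 24.7602


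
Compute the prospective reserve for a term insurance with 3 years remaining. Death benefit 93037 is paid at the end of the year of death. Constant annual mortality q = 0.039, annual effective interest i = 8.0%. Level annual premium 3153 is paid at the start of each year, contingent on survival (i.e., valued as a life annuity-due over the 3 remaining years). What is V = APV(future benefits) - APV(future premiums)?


v = 1/(1+i) = 0.925926
APV(future benefits) per unit = sum_{k=0}^{2} k_p_x * q * v^(k+1) = 0.096835
APV(future benefits) = 93037 * 0.096835 = 9009.2399
Life annuity-due factor ä_{x:3} = sum_{k=0}^{2} k_p_x * v^k = 2.681585
APV(future premiums) = 3153 * 2.681585 = 8455.0382
V = 9009.2399 - 8455.0382
= 554.2017


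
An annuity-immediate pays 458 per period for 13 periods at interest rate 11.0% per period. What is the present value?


PV = PMT * (1 - (1+i)^(-n)) / i
= 458 * (1 - (1+0.11)^(-13)) / 0.11
= 458 * (1 - 0.257514) / 0.11
= 458 * 6.74987
= 3091.4406


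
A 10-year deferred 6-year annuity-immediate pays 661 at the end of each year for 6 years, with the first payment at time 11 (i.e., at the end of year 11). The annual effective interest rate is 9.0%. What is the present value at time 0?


PV at time 10 of the 6-year annuity-immediate:
a_n = 661 * (1-(1+0.09)^(-6))/0.09 = 2965.1922
Discount back 10 years to time 0:
PV = 2965.1922 * (1+0.09)^(-10)
= 2965.1922 * 0.422411
= 1252.5292


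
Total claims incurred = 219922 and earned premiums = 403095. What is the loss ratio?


Loss ratio = claims / premiums
= 219922 / 403095
= 0.5456


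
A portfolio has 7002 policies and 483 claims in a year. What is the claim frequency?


frequency = claims / policies
= 483 / 7002
= 0.069


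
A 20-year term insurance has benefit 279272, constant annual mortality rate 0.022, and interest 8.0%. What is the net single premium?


NSP = benefit * sum_{k=0}^{n-1} k_p_x * q * v^(k+1)
With constant q=0.022, v=0.925926
Sum = 0.186029
NSP = 279272 * 0.186029
= 51952.8195


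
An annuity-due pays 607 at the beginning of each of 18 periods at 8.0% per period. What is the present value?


PV_due = PMT * (1-(1+i)^(-n))/i * (1+i)
PV_immediate = 5688.7355
PV_due = 5688.7355 * 1.08
= 6143.8343


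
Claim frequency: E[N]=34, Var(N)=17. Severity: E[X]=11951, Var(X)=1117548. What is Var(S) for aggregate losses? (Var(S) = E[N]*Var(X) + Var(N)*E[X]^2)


Var(S) = E[N]*Var(X) + Var(N)*E[X]^2
= 34*1117548 + 17*11951^2
= 37996632 + 2428048817
= 2.4660e+09


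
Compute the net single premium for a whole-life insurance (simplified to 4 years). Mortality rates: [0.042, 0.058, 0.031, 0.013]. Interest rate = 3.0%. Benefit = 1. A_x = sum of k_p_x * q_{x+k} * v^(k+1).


v = 0.970874
Year 0: k_p_x=1.0, q=0.042, term=0.040777
Year 1: k_p_x=0.958, q=0.058, term=0.052374
Year 2: k_p_x=0.902436, q=0.031, term=0.025602
Year 3: k_p_x=0.87446, q=0.013, term=0.0101
A_x = 0.1289


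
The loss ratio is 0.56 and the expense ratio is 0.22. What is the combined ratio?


Combined ratio = loss ratio + expense ratio
= 0.56 + 0.22
= 0.78


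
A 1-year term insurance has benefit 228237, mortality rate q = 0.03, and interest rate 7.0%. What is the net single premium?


NSP = benefit * q * v
v = 1/(1+i) = 0.934579
NSP = 228237 * 0.03 * 0.934579
= 6399.1682


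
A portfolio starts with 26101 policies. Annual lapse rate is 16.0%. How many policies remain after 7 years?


remaining = initial * (1 - lapse)^years
= 26101 * (1 - 0.16)^7
= 26101 * 0.29509
= 7702.1531


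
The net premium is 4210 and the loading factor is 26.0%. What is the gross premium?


Gross = net * (1 + loading)
= 4210 * (1 + 0.26)
= 4210 * 1.26
= 5304.6


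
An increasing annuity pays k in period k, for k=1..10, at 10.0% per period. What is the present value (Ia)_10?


(Ia)_n = sum_{k=1}^{n} k * v^k, v = 1/(1+i)
v = 0.909091
Sum computed term by term:
(Ia)_10 = 29.0359


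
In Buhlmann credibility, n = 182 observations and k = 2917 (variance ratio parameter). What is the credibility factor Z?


Z = n / (n + k)
= 182 / (182 + 2917)
= 182 / 3099
= 0.0587


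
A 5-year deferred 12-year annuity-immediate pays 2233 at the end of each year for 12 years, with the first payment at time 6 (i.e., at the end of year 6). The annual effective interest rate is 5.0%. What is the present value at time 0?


PV at time 5 of the 12-year annuity-immediate:
a_n = 2233 * (1-(1+0.05)^(-12))/0.05 = 19791.6409
Discount back 5 years to time 0:
PV = 19791.6409 * (1+0.05)^(-5)
= 19791.6409 * 0.783526
= 15507.2685


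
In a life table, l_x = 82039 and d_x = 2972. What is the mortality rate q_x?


q_x = d_x / l_x
= 2972 / 82039
= 0.0362


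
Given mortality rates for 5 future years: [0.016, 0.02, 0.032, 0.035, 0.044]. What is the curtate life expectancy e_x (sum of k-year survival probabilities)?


e_x = sum_{k=1}^{n} k_p_x
k_p_x values:
  1_p_x = 0.984
  2_p_x = 0.96432
  3_p_x = 0.933462
  4_p_x = 0.900791
  5_p_x = 0.861156
e_x = 4.6437


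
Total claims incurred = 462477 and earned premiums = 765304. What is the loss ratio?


Loss ratio = claims / premiums
= 462477 / 765304
= 0.6043


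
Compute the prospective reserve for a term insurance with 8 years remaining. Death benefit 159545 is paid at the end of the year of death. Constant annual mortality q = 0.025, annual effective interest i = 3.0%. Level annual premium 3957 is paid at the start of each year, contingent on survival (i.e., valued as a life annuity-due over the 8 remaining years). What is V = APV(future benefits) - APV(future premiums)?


v = 1/(1+i) = 0.970874
APV(future benefits) per unit = sum_{k=0}^{7} k_p_x * q * v^(k+1) = 0.161513
APV(future benefits) = 159545 * 0.161513 = 25768.5136
Life annuity-due factor ä_{x:8} = sum_{k=0}^{7} k_p_x * v^k = 6.654315
APV(future premiums) = 3957 * 6.654315 = 26331.1263
V = 25768.5136 - 26331.1263
= -562.6127


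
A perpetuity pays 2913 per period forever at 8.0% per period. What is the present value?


PV = PMT / i
= 2913 / 0.08
= 36412.5


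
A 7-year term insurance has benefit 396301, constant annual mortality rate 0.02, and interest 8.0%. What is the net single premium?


NSP = benefit * sum_{k=0}^{n-1} k_p_x * q * v^(k+1)
With constant q=0.02, v=0.925926
Sum = 0.098691
NSP = 396301 * 0.098691
= 39111.5076


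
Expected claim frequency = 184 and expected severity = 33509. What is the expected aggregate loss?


E[S] = E[N] * E[X]
= 184 * 33509
= 6.1657e+06


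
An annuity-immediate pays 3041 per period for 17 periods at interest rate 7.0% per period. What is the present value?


PV = PMT * (1 - (1+i)^(-n)) / i
= 3041 * (1 - (1+0.07)^(-17)) / 0.07
= 3041 * (1 - 0.316574) / 0.07
= 3041 * 9.763223
= 29689.9611


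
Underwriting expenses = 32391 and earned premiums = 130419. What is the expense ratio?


Expense ratio = expenses / premiums
= 32391 / 130419
= 0.2484


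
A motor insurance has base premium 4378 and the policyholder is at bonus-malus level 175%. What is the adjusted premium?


adjusted = base * BM_level / 100
= 4378 * 175 / 100
= 4378 * 1.75
= 7661.5


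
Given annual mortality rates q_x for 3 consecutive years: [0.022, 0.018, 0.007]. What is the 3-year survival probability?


p_k = 1 - q_k for each year
Survival = product of (1 - q_k)
= 0.978 * 0.982 * 0.993
= 0.9537


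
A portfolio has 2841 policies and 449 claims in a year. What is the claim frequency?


frequency = claims / policies
= 449 / 2841
= 0.158


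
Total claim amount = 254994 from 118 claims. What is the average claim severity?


severity = total / number
= 254994 / 118
= 2160.9661


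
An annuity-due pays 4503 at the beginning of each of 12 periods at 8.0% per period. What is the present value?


PV_due = PMT * (1-(1+i)^(-n))/i * (1+i)
PV_immediate = 33934.9593
PV_due = 33934.9593 * 1.08
= 36649.7561


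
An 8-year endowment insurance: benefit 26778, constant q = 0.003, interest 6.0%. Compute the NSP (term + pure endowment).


Term component = 494.103
Pure endowment = 8_p_x * v^8 * benefit = 0.97625 * 0.627412 * 26778 = 16401.8366
NSP = 16895.9396


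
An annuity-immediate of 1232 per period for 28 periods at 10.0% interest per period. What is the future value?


FV = PMT * ((1+i)^n - 1) / i
= 1232 * ((1.1)^28 - 1) / 0.1
= 1232 * (14.420994 - 1) / 0.1
= 165346.6413


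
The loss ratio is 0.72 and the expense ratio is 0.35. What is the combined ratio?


Combined ratio = loss ratio + expense ratio
= 0.72 + 0.35
= 1.07


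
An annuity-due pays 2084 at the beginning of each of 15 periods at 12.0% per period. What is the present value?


PV_due = PMT * (1-(1+i)^(-n))/i * (1+i)
PV_immediate = 14193.8416
PV_due = 14193.8416 * 1.12
= 15897.1026


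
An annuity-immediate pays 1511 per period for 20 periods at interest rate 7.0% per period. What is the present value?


PV = PMT * (1 - (1+i)^(-n)) / i
= 1511 * (1 - (1+0.07)^(-20)) / 0.07
= 1511 * (1 - 0.258419) / 0.07
= 1511 * 10.594014
= 16007.5555


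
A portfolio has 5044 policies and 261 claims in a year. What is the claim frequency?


frequency = claims / policies
= 261 / 5044
= 0.0517


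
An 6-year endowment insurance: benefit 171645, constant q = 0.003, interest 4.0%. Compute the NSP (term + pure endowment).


Term component = 2680.1154
Pure endowment = 6_p_x * v^6 * benefit = 0.982134 * 0.790315 * 171645 = 133230.0132
NSP = 135910.1286


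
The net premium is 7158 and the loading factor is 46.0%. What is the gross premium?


Gross = net * (1 + loading)
= 7158 * (1 + 0.46)
= 7158 * 1.46
= 10450.68


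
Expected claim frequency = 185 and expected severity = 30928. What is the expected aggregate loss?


E[S] = E[N] * E[X]
= 185 * 30928
= 5.7217e+06


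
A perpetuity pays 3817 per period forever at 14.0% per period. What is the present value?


PV = PMT / i
= 3817 / 0.14
= 27264.2857


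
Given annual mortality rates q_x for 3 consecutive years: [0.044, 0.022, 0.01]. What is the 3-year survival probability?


p_k = 1 - q_k for each year
Survival = product of (1 - q_k)
= 0.956 * 0.978 * 0.99
= 0.9256


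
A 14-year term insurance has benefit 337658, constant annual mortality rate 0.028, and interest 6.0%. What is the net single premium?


NSP = benefit * sum_{k=0}^{n-1} k_p_x * q * v^(k+1)
With constant q=0.028, v=0.943396
Sum = 0.223619
NSP = 337658 * 0.223619
= 75506.704


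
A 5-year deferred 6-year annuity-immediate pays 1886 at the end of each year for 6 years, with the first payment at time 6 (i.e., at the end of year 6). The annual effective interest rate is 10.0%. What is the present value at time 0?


PV at time 5 of the 6-year annuity-immediate:
a_n = 1886 * (1-(1+0.1)^(-6))/0.1 = 8214.0217
Discount back 5 years to time 0:
PV = 8214.0217 * (1+0.1)^(-5)
= 8214.0217 * 0.620921
= 5100.2612


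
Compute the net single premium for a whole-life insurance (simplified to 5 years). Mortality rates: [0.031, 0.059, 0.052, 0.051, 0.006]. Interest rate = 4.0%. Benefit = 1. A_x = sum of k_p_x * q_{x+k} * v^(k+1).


v = 0.961538
Year 0: k_p_x=1.0, q=0.031, term=0.029808
Year 1: k_p_x=0.969, q=0.059, term=0.052858
Year 2: k_p_x=0.911829, q=0.052, term=0.042152
Year 3: k_p_x=0.864414, q=0.051, term=0.037684
Year 4: k_p_x=0.820329, q=0.006, term=0.004046
A_x = 0.1665


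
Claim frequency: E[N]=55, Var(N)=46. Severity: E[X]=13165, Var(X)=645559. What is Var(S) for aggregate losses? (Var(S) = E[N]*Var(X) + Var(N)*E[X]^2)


Var(S) = E[N]*Var(X) + Var(N)*E[X]^2
= 55*645559 + 46*13165^2
= 35505745 + 7972592350
= 8.0081e+09


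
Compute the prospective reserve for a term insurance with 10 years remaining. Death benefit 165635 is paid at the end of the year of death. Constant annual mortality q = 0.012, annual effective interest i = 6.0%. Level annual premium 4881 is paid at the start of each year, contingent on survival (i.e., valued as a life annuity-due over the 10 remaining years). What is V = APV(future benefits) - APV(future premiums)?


v = 1/(1+i) = 0.943396
APV(future benefits) per unit = sum_{k=0}^{9} k_p_x * q * v^(k+1) = 0.084185
APV(future benefits) = 165635 * 0.084185 = 13943.9159
Life annuity-due factor ä_{x:10} = sum_{k=0}^{9} k_p_x * v^k = 7.436306
APV(future premiums) = 4881 * 7.436306 = 36296.6105
V = 13943.9159 - 36296.6105
= -22352.6945


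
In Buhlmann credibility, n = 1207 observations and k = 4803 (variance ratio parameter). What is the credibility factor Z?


Z = n / (n + k)
= 1207 / (1207 + 4803)
= 1207 / 6010
= 0.2008


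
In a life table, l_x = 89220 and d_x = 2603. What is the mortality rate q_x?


q_x = d_x / l_x
= 2603 / 89220
= 0.0292


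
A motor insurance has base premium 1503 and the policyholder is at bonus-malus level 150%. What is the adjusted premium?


adjusted = base * BM_level / 100
= 1503 * 150 / 100
= 1503 * 1.5
= 2254.5


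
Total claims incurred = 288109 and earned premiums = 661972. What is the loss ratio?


Loss ratio = claims / premiums
= 288109 / 661972
= 0.4352


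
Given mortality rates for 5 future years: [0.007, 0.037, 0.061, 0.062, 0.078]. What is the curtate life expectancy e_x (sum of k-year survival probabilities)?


e_x = sum_{k=1}^{n} k_p_x
k_p_x values:
  1_p_x = 0.993
  2_p_x = 0.956259
  3_p_x = 0.897927
  4_p_x = 0.842256
  5_p_x = 0.77656
e_x = 4.466


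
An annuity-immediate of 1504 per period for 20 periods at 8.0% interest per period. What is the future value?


FV = PMT * ((1+i)^n - 1) / i
= 1504 * ((1.08)^20 - 1) / 0.08
= 1504 * (4.660957 - 1) / 0.08
= 68825.9943


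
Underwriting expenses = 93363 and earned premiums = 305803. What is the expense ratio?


Expense ratio = expenses / premiums
= 93363 / 305803
= 0.3053


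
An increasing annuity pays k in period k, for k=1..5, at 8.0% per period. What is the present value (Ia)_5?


(Ia)_n = sum_{k=1}^{n} k * v^k, v = 1/(1+i)
v = 0.925926
Sum computed term by term:
(Ia)_5 = 11.3651


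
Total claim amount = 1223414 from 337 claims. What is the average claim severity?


severity = total / number
= 1223414 / 337
= 3630.3086


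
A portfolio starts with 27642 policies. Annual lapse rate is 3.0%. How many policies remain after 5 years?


remaining = initial * (1 - lapse)^years
= 27642 * (1 - 0.03)^5
= 27642 * 0.858734
= 23737.1259


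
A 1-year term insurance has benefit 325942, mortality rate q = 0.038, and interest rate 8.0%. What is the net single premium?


NSP = benefit * q * v
v = 1/(1+i) = 0.925926
NSP = 325942 * 0.038 * 0.925926
= 11468.3296


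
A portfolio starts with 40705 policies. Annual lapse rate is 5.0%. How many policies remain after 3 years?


remaining = initial * (1 - lapse)^years
= 40705 * (1 - 0.05)^3
= 40705 * 0.857375
= 34899.4494


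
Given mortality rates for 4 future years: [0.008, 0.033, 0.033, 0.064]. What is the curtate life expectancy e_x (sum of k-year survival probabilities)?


e_x = sum_{k=1}^{n} k_p_x
k_p_x values:
  1_p_x = 0.992
  2_p_x = 0.959264
  3_p_x = 0.927608
  4_p_x = 0.868241
e_x = 3.7471


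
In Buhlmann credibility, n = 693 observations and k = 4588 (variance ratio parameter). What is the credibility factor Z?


Z = n / (n + k)
= 693 / (693 + 4588)
= 693 / 5281
= 0.1312


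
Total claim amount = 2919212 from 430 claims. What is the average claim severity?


severity = total / number
= 2919212 / 430
= 6788.8651


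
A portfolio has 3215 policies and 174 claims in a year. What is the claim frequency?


frequency = claims / policies
= 174 / 3215
= 0.0541


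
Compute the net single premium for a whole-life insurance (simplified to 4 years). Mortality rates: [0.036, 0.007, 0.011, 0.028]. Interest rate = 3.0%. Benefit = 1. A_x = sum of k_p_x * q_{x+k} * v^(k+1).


v = 0.970874
Year 0: k_p_x=1.0, q=0.036, term=0.034951
Year 1: k_p_x=0.964, q=0.007, term=0.006361
Year 2: k_p_x=0.957252, q=0.011, term=0.009636
Year 3: k_p_x=0.946722, q=0.028, term=0.023552
A_x = 0.0745


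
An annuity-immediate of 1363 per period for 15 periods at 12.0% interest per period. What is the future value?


FV = PMT * ((1+i)^n - 1) / i
= 1363 * ((1.12)^15 - 1) / 0.12
= 1363 * (5.473566 - 1) / 0.12
= 50812.2511


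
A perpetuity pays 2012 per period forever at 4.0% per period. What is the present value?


PV = PMT / i
= 2012 / 0.04
= 50300.0


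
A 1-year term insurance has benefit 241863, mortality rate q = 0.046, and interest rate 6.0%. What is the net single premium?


NSP = benefit * q * v
v = 1/(1+i) = 0.943396
NSP = 241863 * 0.046 * 0.943396
= 10495.9415


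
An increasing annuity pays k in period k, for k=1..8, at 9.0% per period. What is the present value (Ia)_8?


(Ia)_n = sum_{k=1}^{n} k * v^k, v = 1/(1+i)
v = 0.917431
Sum computed term by term:
(Ia)_8 = 22.4225


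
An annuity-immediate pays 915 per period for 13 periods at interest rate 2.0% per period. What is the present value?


PV = PMT * (1 - (1+i)^(-n)) / i
= 915 * (1 - (1+0.02)^(-13)) / 0.02
= 915 * (1 - 0.773033) / 0.02
= 915 * 11.348374
= 10383.762


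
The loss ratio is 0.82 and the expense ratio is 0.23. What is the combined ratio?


Combined ratio = loss ratio + expense ratio
= 0.82 + 0.23
= 1.05


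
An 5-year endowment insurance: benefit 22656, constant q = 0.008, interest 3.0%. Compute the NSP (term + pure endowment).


Term component = 817.2754
Pure endowment = 5_p_x * v^5 * benefit = 0.960635 * 0.862609 * 22656 = 18773.9421
NSP = 19591.2174


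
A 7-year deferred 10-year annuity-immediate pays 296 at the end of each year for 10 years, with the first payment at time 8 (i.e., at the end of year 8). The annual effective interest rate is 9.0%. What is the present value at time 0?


PV at time 7 of the 10-year annuity-immediate:
a_n = 296 * (1-(1+0.09)^(-10))/0.09 = 1899.6267
Discount back 7 years to time 0:
PV = 1899.6267 * (1+0.09)^(-7)
= 1899.6267 * 0.547034
= 1039.1608


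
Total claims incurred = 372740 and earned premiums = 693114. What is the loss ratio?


Loss ratio = claims / premiums
= 372740 / 693114
= 0.5378


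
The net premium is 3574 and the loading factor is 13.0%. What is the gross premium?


Gross = net * (1 + loading)
= 3574 * (1 + 0.13)
= 3574 * 1.13
= 4038.62


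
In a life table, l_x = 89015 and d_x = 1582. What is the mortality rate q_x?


q_x = d_x / l_x
= 1582 / 89015
= 0.0178


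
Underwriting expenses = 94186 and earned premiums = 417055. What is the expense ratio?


Expense ratio = expenses / premiums
= 94186 / 417055
= 0.2258


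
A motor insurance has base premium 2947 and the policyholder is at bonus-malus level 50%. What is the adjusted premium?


adjusted = base * BM_level / 100
= 2947 * 50 / 100
= 2947 * 0.5
= 1473.5


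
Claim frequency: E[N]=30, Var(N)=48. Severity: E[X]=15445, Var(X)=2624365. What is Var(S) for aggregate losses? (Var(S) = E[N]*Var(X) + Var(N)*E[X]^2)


Var(S) = E[N]*Var(X) + Var(N)*E[X]^2
= 30*2624365 + 48*15445^2
= 78730950 + 11450305200
= 1.1529e+10


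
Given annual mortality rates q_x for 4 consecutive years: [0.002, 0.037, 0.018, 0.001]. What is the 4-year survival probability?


p_k = 1 - q_k for each year
Survival = product of (1 - q_k)
= 0.998 * 0.963 * 0.982 * 0.999
= 0.9428


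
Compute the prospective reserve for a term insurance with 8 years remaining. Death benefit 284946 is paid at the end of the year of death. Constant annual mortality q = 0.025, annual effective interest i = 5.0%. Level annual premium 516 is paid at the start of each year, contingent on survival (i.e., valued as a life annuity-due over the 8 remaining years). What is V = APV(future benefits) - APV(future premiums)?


v = 1/(1+i) = 0.952381
APV(future benefits) per unit = sum_{k=0}^{7} k_p_x * q * v^(k+1) = 0.149086
APV(future benefits) = 284946 * 0.149086 = 42481.4512
Life annuity-due factor ä_{x:8} = sum_{k=0}^{7} k_p_x * v^k = 6.261611
APV(future premiums) = 516 * 6.261611 = 3230.9912
V = 42481.4512 - 3230.9912
= 39250.46


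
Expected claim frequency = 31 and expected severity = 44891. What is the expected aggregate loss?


E[S] = E[N] * E[X]
= 31 * 44891
= 1.3916e+06


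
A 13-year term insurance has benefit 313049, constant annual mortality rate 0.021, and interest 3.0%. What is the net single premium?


NSP = benefit * sum_{k=0}^{n-1} k_p_x * q * v^(k+1)
With constant q=0.021, v=0.970874
Sum = 0.19898
NSP = 313049 * 0.19898
= 62290.5235


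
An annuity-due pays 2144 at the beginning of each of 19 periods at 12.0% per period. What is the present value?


PV_due = PMT * (1-(1+i)^(-n))/i * (1+i)
PV_immediate = 15792.2256
PV_due = 15792.2256 * 1.12
= 17687.2927


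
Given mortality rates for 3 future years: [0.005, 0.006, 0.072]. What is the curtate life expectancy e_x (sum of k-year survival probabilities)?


e_x = sum_{k=1}^{n} k_p_x
k_p_x values:
  1_p_x = 0.995
  2_p_x = 0.98903
  3_p_x = 0.91782
e_x = 2.9018


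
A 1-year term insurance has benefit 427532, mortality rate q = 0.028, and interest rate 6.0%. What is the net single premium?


NSP = benefit * q * v
v = 1/(1+i) = 0.943396
NSP = 427532 * 0.028 * 0.943396
= 11293.2981


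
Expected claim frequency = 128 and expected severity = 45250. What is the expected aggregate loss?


E[S] = E[N] * E[X]
= 128 * 45250
= 5.7920e+06


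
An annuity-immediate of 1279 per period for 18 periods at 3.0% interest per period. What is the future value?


FV = PMT * ((1+i)^n - 1) / i
= 1279 * ((1.03)^18 - 1) / 0.03
= 1279 * (1.702433 - 1) / 0.03
= 29947.0628


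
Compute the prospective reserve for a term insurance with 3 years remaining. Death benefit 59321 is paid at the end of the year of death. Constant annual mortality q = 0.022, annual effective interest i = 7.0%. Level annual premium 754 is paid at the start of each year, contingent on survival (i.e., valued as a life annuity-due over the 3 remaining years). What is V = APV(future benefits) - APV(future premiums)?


v = 1/(1+i) = 0.934579
APV(future benefits) per unit = sum_{k=0}^{2} k_p_x * q * v^(k+1) = 0.056531
APV(future benefits) = 59321 * 0.056531 = 3353.4591
Life annuity-due factor ä_{x:3} = sum_{k=0}^{2} k_p_x * v^k = 2.749449
APV(future premiums) = 754 * 2.749449 = 2073.0844
V = 3353.4591 - 2073.0844
= 1280.3747


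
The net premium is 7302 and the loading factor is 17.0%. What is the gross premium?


Gross = net * (1 + loading)
= 7302 * (1 + 0.17)
= 7302 * 1.17
= 8543.34


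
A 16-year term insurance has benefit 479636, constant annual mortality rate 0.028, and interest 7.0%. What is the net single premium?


NSP = benefit * sum_{k=0}^{n-1} k_p_x * q * v^(k+1)
With constant q=0.028, v=0.934579
Sum = 0.224274
NSP = 479636 * 0.224274
= 107569.9844


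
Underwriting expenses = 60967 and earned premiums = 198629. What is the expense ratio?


Expense ratio = expenses / premiums
= 60967 / 198629
= 0.3069


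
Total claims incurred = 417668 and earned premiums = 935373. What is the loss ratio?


Loss ratio = claims / premiums
= 417668 / 935373
= 0.4465


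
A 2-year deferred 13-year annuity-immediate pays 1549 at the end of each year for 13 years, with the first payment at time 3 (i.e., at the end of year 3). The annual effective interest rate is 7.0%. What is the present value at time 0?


PV at time 2 of the 13-year annuity-immediate:
a_n = 1549 * (1-(1+0.07)^(-13))/0.07 = 12946.001
Discount back 2 years to time 0:
PV = 12946.001 * (1+0.07)^(-2)
= 12946.001 * 0.873439
= 11307.5387


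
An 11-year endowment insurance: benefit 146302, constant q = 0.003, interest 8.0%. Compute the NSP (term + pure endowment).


Term component = 3093.8107
Pure endowment = 11_p_x * v^11 * benefit = 0.967491 * 0.428883 * 146302 = 60706.5698
NSP = 63800.3806


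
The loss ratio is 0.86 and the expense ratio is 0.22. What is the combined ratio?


Combined ratio = loss ratio + expense ratio
= 0.86 + 0.22
= 1.08


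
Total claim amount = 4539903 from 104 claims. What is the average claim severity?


severity = total / number
= 4539903 / 104
= 43652.9135


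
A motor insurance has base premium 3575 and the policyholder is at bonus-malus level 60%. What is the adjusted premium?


adjusted = base * BM_level / 100
= 3575 * 60 / 100
= 3575 * 0.6
= 2145.0


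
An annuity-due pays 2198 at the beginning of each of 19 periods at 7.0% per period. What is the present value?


PV_due = PMT * (1-(1+i)^(-n))/i * (1+i)
PV_immediate = 22717.6383
PV_due = 22717.6383 * 1.07
= 24307.873


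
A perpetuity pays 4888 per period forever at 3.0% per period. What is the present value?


PV = PMT / i
= 4888 / 0.03
= 162933.3333


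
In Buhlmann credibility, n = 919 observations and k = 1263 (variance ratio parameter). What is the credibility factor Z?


Z = n / (n + k)
= 919 / (919 + 1263)
= 919 / 2182
= 0.4212


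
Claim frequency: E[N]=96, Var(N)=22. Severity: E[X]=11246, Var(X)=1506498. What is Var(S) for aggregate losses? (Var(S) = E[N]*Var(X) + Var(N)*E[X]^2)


Var(S) = E[N]*Var(X) + Var(N)*E[X]^2
= 96*1506498 + 22*11246^2
= 144623808 + 2782395352
= 2.9270e+09


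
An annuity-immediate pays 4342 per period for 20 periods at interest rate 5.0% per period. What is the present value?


PV = PMT * (1 - (1+i)^(-n)) / i
= 4342 * (1 - (1+0.05)^(-20)) / 0.05
= 4342 * (1 - 0.376889) / 0.05
= 4342 * 12.46221
= 54110.9173


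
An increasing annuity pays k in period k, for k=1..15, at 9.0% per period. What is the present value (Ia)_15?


(Ia)_n = sum_{k=1}^{n} k * v^k, v = 1/(1+i)
v = 0.917431
Sum computed term by term:
(Ia)_15 = 51.8676


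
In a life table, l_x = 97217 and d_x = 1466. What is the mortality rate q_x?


q_x = d_x / l_x
= 1466 / 97217
= 0.0151


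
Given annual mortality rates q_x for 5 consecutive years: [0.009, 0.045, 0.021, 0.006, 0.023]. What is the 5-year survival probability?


p_k = 1 - q_k for each year
Survival = product of (1 - q_k)
= 0.991 * 0.955 * 0.979 * 0.994 * 0.977
= 0.8998


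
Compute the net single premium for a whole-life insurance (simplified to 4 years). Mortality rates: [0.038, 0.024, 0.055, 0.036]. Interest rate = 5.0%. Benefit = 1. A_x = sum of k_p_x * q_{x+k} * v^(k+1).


v = 0.952381
Year 0: k_p_x=1.0, q=0.038, term=0.03619
Year 1: k_p_x=0.962, q=0.024, term=0.020941
Year 2: k_p_x=0.938912, q=0.055, term=0.044609
Year 3: k_p_x=0.887272, q=0.036, term=0.026279
A_x = 0.128


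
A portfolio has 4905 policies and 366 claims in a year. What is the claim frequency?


frequency = claims / policies
= 366 / 4905
= 0.0746


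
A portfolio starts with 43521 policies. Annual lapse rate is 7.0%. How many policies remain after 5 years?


remaining = initial * (1 - lapse)^years
= 43521 * (1 - 0.07)^5
= 43521 * 0.695688
= 30277.0535


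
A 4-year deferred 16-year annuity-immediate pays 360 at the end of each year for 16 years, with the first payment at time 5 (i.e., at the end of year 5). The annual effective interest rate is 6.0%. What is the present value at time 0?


PV at time 4 of the 16-year annuity-immediate:
a_n = 360 * (1-(1+0.06)^(-16))/0.06 = 3638.1223
Discount back 4 years to time 0:
PV = 3638.1223 * (1+0.06)^(-4)
= 3638.1223 * 0.792094
= 2881.7336


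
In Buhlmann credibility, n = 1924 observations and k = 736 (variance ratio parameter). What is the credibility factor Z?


Z = n / (n + k)
= 1924 / (1924 + 736)
= 1924 / 2660
= 0.7233


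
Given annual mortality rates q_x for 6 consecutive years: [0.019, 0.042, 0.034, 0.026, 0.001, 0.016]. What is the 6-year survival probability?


p_k = 1 - q_k for each year
Survival = product of (1 - q_k)
= 0.981 * 0.958 * 0.966 * 0.974 * 0.999 * 0.984
= 0.8692


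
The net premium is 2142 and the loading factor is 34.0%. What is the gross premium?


Gross = net * (1 + loading)
= 2142 * (1 + 0.34)
= 2142 * 1.34
= 2870.28


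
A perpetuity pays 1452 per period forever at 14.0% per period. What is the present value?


PV = PMT / i
= 1452 / 0.14
= 10371.4286


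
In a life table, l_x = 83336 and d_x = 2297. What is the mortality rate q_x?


q_x = d_x / l_x
= 2297 / 83336
= 0.0276


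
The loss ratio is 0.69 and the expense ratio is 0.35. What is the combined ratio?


Combined ratio = loss ratio + expense ratio
= 0.69 + 0.35
= 1.04


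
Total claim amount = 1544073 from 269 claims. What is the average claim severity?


severity = total / number
= 1544073 / 269
= 5740.0483


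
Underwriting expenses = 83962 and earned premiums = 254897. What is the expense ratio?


Expense ratio = expenses / premiums
= 83962 / 254897
= 0.3294


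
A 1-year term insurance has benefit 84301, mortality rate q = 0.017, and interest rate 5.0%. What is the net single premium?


NSP = benefit * q * v
v = 1/(1+i) = 0.952381
NSP = 84301 * 0.017 * 0.952381
= 1364.8733


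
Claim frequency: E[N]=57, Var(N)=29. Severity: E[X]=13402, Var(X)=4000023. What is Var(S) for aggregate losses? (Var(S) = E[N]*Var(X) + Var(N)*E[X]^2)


Var(S) = E[N]*Var(X) + Var(N)*E[X]^2
= 57*4000023 + 29*13402^2
= 228001311 + 5208794516
= 5.4368e+09


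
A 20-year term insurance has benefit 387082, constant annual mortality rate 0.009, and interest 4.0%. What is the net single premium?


NSP = benefit * sum_{k=0}^{n-1} k_p_x * q * v^(k+1)
With constant q=0.009, v=0.961538
Sum = 0.113713
NSP = 387082 * 0.113713
= 44016.2543


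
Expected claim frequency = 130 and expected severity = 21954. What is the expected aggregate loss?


E[S] = E[N] * E[X]
= 130 * 21954
= 2.8540e+06


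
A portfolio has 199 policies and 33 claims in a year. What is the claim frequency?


frequency = claims / policies
= 33 / 199
= 0.1658


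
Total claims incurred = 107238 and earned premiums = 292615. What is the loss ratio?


Loss ratio = claims / premiums
= 107238 / 292615
= 0.3665


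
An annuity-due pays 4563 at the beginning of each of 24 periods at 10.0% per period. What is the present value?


PV_due = PMT * (1-(1+i)^(-n))/i * (1+i)
PV_immediate = 40997.387
PV_due = 40997.387 * 1.1
= 45097.1257


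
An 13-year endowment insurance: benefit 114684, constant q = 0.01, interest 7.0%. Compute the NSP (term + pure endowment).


Term component = 9115.3706
Pure endowment = 13_p_x * v^13 * benefit = 0.877521 * 0.414964 * 114684 = 41761.0348
NSP = 50876.4055


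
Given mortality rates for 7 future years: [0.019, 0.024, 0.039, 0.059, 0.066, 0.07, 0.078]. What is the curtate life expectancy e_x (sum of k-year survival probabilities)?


e_x = sum_{k=1}^{n} k_p_x
k_p_x values:
  1_p_x = 0.981
  2_p_x = 0.957456
  3_p_x = 0.920115
  4_p_x = 0.865828
  5_p_x = 0.808684
  6_p_x = 0.752076
  7_p_x = 0.693414
e_x = 5.9786


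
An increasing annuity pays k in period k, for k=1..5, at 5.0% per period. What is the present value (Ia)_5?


(Ia)_n = sum_{k=1}^{n} k * v^k, v = 1/(1+i)
v = 0.952381
Sum computed term by term:
(Ia)_5 = 12.5664


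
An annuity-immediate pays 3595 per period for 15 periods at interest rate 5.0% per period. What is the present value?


PV = PMT * (1 - (1+i)^(-n)) / i
= 3595 * (1 - (1+0.05)^(-15)) / 0.05
= 3595 * (1 - 0.481017) / 0.05
= 3595 * 10.379658
= 37314.8706


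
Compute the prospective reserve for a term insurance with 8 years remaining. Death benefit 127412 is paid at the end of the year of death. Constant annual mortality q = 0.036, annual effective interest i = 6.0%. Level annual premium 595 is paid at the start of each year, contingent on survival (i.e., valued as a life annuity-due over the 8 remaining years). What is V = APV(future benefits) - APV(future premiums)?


v = 1/(1+i) = 0.943396
APV(future benefits) per unit = sum_{k=0}^{7} k_p_x * q * v^(k+1) = 0.199531
APV(future benefits) = 127412 * 0.199531 = 25422.6327
Life annuity-due factor ä_{x:8} = sum_{k=0}^{7} k_p_x * v^k = 5.875077
APV(future premiums) = 595 * 5.875077 = 3495.6707
V = 25422.6327 - 3495.6707
= 21926.9619


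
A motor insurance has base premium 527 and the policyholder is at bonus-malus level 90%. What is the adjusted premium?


adjusted = base * BM_level / 100
= 527 * 90 / 100
= 527 * 0.9
= 474.3


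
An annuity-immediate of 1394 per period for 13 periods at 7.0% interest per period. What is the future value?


FV = PMT * ((1+i)^n - 1) / i
= 1394 * ((1.07)^13 - 1) / 0.07
= 1394 * (2.409845 - 1) / 0.07
= 28076.0561


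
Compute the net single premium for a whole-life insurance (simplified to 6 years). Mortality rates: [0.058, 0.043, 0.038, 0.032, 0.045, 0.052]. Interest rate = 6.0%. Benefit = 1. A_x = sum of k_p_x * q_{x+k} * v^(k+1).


v = 0.943396
Year 0: k_p_x=1.0, q=0.058, term=0.054717
Year 1: k_p_x=0.942, q=0.043, term=0.03605
Year 2: k_p_x=0.901494, q=0.038, term=0.028763
Year 3: k_p_x=0.867237, q=0.032, term=0.021982
Year 4: k_p_x=0.839486, q=0.045, term=0.028229
Year 5: k_p_x=0.801709, q=0.052, term=0.029389
A_x = 0.1991


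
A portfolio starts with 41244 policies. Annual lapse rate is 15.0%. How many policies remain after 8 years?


remaining = initial * (1 - lapse)^years
= 41244 * (1 - 0.15)^8
= 41244 * 0.272491
= 11238.5992


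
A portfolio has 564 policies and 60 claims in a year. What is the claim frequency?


frequency = claims / policies
= 60 / 564
= 0.1064


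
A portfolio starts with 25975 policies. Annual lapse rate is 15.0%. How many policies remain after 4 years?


remaining = initial * (1 - lapse)^years
= 25975 * (1 - 0.15)^4
= 25975 * 0.522006
= 13559.1123


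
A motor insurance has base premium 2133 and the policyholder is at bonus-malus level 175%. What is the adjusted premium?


adjusted = base * BM_level / 100
= 2133 * 175 / 100
= 2133 * 1.75
= 3732.75


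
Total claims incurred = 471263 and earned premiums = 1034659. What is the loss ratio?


Loss ratio = claims / premiums
= 471263 / 1034659
= 0.4555


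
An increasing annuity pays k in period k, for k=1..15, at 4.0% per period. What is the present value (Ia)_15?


(Ia)_n = sum_{k=1}^{n} k * v^k, v = 1/(1+i)
v = 0.961538
Sum computed term by term:
(Ia)_15 = 80.8539


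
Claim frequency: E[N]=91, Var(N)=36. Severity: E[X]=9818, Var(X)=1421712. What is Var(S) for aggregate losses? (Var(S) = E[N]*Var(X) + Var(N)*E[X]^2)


Var(S) = E[N]*Var(X) + Var(N)*E[X]^2
= 91*1421712 + 36*9818^2
= 129375792 + 3470152464
= 3.5995e+09


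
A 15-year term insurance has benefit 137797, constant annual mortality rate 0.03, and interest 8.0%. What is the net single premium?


NSP = benefit * sum_{k=0}^{n-1} k_p_x * q * v^(k+1)
With constant q=0.03, v=0.925926
Sum = 0.218283
NSP = 137797 * 0.218283
= 30078.8108


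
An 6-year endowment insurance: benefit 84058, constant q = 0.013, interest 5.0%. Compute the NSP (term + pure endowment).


Term component = 5379.3022
Pure endowment = 6_p_x * v^6 * benefit = 0.924491 * 0.746215 * 84058 = 57989.0741
NSP = 63368.3762


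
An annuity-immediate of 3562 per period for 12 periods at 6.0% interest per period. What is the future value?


FV = PMT * ((1+i)^n - 1) / i
= 3562 * ((1.06)^12 - 1) / 0.06
= 3562 * (2.012196 - 1) / 0.06
= 60090.7305


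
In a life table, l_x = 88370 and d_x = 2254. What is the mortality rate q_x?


q_x = d_x / l_x
= 2254 / 88370
= 0.0255


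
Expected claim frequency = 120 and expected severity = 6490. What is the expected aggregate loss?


E[S] = E[N] * E[X]
= 120 * 6490
= 778800


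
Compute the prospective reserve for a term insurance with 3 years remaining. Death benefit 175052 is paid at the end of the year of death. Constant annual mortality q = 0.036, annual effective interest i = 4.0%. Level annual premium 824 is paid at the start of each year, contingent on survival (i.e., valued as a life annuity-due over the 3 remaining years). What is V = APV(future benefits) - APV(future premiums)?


v = 1/(1+i) = 0.961538
APV(future benefits) per unit = sum_{k=0}^{2} k_p_x * q * v^(k+1) = 0.096442
APV(future benefits) = 175052 * 0.096442 = 16882.4089
Life annuity-due factor ä_{x:3} = sum_{k=0}^{2} k_p_x * v^k = 2.786109
APV(future premiums) = 824 * 2.786109 = 2295.7542
V = 16882.4089 - 2295.7542
= 14586.6547
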